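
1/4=0.25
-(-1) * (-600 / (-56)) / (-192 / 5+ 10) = -375 / 994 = -0.38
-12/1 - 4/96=-289/24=-12.04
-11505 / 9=-1278.33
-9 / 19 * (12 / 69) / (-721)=36 / 315077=0.00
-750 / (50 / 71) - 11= -1076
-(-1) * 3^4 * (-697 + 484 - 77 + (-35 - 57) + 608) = 18306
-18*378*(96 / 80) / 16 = -5103 / 10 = -510.30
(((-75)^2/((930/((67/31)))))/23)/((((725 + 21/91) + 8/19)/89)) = 552322875/7923306616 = 0.07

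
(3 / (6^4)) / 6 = 1 / 2592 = 0.00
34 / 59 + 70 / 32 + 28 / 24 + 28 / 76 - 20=-844847 / 53808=-15.70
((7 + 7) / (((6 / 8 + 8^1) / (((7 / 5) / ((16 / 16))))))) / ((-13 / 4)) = -224 / 325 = -0.69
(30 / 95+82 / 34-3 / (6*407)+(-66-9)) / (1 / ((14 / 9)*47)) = -694641059 / 131461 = -5284.01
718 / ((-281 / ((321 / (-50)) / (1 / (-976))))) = -112473264 / 7025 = -16010.43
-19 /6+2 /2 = -13 /6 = -2.17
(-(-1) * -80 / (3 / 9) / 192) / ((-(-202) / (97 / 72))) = -485 / 58176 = -0.01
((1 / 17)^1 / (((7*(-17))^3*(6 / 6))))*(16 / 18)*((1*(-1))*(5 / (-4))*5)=-50 / 257829327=-0.00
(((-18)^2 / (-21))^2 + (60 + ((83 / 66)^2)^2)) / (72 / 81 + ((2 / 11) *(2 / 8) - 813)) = -279432502273 / 755027840952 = -0.37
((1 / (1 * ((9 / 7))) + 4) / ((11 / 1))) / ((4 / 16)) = 172 / 99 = 1.74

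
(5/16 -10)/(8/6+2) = -93/32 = -2.91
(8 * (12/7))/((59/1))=0.23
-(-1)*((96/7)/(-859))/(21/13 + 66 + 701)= -0.00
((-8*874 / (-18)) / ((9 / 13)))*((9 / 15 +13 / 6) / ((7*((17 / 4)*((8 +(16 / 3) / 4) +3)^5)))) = 0.00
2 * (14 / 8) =7 / 2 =3.50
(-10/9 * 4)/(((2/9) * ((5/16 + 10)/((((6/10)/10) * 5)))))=-0.58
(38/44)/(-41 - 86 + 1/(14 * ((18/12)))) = -399/58652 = -0.01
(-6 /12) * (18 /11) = -9 /11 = -0.82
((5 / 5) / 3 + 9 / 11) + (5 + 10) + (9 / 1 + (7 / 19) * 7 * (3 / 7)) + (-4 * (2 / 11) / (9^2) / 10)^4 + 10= 271352386542542989 / 7484183625661875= 36.26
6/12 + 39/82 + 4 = 204/41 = 4.98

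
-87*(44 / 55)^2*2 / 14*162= -225504 / 175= -1288.59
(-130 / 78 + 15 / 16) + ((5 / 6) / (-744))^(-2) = 956509333 / 1200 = 797091.11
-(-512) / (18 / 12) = 1024 / 3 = 341.33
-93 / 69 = -31 / 23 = -1.35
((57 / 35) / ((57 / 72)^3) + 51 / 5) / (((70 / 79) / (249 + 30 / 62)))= 52040427057 / 13708975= 3796.08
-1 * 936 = -936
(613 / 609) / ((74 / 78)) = 7969 / 7511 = 1.06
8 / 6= 4 / 3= 1.33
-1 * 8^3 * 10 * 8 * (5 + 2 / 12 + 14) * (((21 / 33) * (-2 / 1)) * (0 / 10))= 0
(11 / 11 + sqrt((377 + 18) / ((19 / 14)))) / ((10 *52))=1 / 520 + sqrt(105070) / 9880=0.03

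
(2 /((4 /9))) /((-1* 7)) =-9 /14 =-0.64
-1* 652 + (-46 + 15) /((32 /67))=-22941 /32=-716.91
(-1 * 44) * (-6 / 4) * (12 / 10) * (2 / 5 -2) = -126.72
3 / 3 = 1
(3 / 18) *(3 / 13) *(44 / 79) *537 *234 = 212652 / 79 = 2691.80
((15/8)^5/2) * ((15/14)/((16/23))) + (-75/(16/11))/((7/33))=-3306450825/14680064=-225.23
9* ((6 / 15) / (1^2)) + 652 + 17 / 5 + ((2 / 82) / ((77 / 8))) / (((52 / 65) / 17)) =2080633 / 3157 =659.05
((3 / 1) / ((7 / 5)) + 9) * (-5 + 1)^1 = -312 / 7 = -44.57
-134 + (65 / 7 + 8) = -817 / 7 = -116.71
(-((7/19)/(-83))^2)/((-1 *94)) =49/233771326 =0.00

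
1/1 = 1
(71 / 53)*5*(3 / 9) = 355 / 159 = 2.23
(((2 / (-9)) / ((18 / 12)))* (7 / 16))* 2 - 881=-47581 / 54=-881.13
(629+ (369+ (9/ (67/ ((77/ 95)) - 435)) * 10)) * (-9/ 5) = -24361929/ 13565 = -1795.94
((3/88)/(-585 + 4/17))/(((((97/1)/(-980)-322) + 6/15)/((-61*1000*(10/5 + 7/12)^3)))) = -11130662375/58403931696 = -0.19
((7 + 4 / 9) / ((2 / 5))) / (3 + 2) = 67 / 18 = 3.72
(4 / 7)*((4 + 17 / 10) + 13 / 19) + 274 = 184636 / 665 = 277.65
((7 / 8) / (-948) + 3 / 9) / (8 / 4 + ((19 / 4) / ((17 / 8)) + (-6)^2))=42857 / 5187456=0.01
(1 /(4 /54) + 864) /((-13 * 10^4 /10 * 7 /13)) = -351 /2800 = -0.13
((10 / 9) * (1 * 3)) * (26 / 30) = 26 / 9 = 2.89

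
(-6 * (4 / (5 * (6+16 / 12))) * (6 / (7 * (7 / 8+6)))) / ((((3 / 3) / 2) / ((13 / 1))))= -44928 / 21175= -2.12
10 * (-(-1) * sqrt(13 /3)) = 10 * sqrt(39) /3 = 20.82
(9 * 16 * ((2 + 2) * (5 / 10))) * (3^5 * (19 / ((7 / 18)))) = 23934528 / 7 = 3419218.29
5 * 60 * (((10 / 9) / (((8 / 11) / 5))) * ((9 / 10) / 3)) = 1375 / 2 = 687.50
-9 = -9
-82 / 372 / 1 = -41 / 186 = -0.22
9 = 9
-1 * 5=-5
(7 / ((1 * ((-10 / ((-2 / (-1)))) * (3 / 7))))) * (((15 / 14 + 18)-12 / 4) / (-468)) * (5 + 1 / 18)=245 / 432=0.57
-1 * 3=-3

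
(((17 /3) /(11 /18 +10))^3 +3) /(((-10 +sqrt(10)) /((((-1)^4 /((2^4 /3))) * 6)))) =-21964821 /55742968 - 21964821 * sqrt(10) /557429680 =-0.52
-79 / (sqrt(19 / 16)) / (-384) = 79 *sqrt(19) / 1824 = 0.19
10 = 10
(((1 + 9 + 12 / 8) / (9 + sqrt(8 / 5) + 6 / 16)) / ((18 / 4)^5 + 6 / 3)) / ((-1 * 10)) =-110400 / 1632287269 + 23552 * sqrt(10) / 8161436345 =-0.00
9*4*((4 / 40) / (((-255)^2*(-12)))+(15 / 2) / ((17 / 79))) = 271957499 / 216750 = 1254.71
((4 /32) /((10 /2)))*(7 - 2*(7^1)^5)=-33607 /40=-840.18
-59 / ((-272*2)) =59 / 544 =0.11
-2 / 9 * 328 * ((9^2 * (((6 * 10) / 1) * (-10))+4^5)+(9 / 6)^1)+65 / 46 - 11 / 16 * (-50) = 5742491713 / 1656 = 3467688.23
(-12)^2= 144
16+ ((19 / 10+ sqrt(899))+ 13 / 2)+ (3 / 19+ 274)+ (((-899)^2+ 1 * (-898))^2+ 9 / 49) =sqrt(899)+ 3033841014271537 / 4655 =651738134137.72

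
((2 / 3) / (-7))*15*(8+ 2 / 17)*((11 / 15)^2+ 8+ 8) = -342332 / 1785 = -191.78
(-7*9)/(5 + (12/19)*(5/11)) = -13167/1105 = -11.92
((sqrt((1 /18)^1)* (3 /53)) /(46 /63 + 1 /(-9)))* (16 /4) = 42* sqrt(2) /689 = 0.09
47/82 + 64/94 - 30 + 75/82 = -27.83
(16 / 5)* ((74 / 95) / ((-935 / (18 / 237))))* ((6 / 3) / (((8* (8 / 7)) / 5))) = -1554 / 7017175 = -0.00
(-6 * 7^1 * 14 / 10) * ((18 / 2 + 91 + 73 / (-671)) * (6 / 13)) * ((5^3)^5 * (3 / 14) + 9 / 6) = -773199646173447192 / 43615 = -17727837812070.32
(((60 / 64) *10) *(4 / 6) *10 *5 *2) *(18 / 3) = 3750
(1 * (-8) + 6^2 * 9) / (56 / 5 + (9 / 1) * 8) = 395 / 104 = 3.80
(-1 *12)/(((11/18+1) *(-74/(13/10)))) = 702/5365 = 0.13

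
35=35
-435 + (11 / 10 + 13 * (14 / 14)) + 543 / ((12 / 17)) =6967 / 20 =348.35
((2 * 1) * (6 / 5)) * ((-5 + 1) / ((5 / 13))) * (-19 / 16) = 741 / 25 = 29.64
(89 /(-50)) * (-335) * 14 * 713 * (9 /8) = 267851997 /40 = 6696299.92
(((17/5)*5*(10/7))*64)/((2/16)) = 12434.29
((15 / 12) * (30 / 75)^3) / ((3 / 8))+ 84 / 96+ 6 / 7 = 1.95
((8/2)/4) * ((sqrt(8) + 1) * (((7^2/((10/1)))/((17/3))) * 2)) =147/85 + 294 * sqrt(2)/85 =6.62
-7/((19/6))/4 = -21/38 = -0.55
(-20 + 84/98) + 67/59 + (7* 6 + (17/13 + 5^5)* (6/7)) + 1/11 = 159682304/59059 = 2703.78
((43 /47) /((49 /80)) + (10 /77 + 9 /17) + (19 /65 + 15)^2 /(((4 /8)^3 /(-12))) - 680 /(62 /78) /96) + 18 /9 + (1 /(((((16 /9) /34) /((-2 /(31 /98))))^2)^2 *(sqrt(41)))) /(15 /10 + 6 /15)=-5066327623027609 /225623297900 + 15795015183450405 *sqrt(41) /5755382872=17550215.30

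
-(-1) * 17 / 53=17 / 53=0.32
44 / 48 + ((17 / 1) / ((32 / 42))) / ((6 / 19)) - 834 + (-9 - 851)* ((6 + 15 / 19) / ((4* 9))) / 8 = -1427647 / 1824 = -782.70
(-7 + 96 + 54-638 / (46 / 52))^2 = 176863401 / 529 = 334335.35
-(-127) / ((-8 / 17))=-269.88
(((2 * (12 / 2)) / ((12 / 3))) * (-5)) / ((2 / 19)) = -285 / 2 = -142.50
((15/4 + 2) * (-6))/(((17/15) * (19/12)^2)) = -74520/6137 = -12.14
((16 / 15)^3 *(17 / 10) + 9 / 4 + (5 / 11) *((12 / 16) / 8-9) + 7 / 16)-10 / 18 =872107 / 5940000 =0.15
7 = 7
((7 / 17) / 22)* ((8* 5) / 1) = 0.75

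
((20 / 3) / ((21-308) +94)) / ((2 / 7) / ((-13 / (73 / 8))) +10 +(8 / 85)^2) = -52598000 / 14935230309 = -0.00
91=91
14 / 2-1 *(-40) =47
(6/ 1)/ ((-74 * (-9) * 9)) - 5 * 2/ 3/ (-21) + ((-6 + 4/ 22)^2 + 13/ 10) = 298784839/ 8461530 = 35.31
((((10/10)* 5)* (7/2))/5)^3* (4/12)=343/24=14.29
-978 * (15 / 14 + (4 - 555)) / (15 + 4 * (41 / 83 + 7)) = 312479313 / 26131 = 11958.18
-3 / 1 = -3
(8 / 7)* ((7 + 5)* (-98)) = -1344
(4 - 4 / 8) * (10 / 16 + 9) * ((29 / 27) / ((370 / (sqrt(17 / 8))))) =15631 * sqrt(34) / 639360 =0.14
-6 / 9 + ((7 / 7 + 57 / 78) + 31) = 2501 / 78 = 32.06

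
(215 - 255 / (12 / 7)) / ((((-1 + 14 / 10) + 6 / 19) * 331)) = 25175 / 90032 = 0.28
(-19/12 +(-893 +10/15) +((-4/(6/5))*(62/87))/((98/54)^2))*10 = -3737564615/417774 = -8946.38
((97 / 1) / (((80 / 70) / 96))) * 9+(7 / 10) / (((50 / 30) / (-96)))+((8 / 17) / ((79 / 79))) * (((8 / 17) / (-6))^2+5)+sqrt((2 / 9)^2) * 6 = 81022533464 / 1105425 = 73295.37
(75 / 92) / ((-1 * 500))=-0.00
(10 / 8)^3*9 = 1125 / 64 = 17.58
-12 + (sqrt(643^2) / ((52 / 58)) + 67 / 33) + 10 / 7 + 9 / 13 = 4260317 / 6006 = 709.34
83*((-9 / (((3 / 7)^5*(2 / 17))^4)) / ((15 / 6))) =-553139379495756710648243 / 15496819560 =-35693735566458.17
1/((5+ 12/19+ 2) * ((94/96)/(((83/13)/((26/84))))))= 3179232/1151735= 2.76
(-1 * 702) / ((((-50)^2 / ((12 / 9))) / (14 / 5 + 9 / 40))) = -14157 / 12500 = -1.13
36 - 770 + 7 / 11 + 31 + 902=2196 / 11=199.64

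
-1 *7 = -7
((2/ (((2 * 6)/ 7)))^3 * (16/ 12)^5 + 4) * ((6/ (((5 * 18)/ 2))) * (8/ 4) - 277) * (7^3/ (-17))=99876231364/ 1673055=59696.92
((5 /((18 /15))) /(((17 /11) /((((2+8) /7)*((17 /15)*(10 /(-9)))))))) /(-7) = 2750 /3969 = 0.69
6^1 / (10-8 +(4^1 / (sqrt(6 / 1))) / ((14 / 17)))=882 / 5-357 * sqrt(6) / 5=1.51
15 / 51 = 5 / 17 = 0.29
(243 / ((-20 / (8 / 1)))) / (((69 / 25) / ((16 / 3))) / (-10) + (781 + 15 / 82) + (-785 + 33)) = -15940800 / 4777513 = -3.34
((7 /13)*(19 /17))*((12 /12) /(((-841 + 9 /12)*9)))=-532 /6685029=-0.00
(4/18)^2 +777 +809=128470/81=1586.05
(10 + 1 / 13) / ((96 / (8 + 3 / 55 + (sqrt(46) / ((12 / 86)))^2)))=307451629 / 1235520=248.84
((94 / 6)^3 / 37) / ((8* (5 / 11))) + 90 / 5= 1861333 / 39960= 46.58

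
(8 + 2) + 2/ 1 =12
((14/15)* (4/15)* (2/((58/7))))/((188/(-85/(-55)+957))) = 1033312/3373425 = 0.31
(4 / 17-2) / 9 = -10 / 51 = -0.20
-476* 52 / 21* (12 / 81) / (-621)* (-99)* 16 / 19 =-23.44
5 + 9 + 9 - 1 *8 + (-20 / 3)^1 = 25 / 3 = 8.33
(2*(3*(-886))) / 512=-1329 / 128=-10.38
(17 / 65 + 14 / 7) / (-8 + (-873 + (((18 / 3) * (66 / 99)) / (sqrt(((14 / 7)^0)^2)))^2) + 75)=-147 / 51350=-0.00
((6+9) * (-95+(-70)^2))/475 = 2883/19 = 151.74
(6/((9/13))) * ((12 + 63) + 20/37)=72670/111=654.68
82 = 82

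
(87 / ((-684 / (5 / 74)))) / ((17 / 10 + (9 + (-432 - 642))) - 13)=725 / 90796668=0.00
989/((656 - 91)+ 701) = 989/1266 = 0.78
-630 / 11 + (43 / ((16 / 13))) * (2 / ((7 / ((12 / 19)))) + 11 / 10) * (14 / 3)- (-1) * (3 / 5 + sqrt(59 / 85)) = sqrt(5015) / 85 + 7629043 / 50160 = 152.93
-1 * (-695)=695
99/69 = 33/23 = 1.43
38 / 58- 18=-503 / 29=-17.34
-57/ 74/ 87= -0.01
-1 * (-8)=8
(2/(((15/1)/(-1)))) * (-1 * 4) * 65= 104/3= 34.67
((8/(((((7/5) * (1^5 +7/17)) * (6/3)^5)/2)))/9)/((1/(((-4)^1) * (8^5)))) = -696320/189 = -3684.23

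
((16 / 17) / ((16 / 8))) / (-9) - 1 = -161 / 153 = -1.05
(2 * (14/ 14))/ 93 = 2/ 93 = 0.02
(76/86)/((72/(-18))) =-19/86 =-0.22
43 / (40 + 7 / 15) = 645 / 607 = 1.06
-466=-466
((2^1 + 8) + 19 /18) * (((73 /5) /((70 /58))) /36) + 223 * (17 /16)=54579991 /226800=240.65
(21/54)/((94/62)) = 217/846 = 0.26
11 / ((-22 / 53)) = -53 / 2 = -26.50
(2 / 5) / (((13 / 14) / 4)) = 112 / 65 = 1.72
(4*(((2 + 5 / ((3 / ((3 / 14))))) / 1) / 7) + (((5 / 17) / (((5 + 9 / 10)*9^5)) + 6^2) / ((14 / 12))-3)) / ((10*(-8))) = -28250872819 / 77388832080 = -0.37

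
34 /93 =0.37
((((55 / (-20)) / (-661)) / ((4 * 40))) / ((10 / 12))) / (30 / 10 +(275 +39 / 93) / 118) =20119 / 3439315200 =0.00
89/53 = 1.68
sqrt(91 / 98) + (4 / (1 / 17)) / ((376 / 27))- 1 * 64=-58.15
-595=-595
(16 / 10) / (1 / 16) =128 / 5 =25.60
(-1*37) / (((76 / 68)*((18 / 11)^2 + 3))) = -76109 / 13053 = -5.83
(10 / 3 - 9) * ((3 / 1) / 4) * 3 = -51 / 4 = -12.75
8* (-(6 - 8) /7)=16 /7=2.29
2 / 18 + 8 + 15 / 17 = 1376 / 153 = 8.99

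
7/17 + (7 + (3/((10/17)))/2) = 3387/340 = 9.96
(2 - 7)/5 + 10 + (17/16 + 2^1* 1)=193/16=12.06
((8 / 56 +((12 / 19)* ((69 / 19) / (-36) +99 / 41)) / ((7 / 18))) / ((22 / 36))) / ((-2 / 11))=-3637107 / 103607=-35.10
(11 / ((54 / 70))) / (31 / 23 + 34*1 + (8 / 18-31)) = 2.98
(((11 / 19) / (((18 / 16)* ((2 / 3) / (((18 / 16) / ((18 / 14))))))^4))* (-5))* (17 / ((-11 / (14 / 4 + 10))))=204085 / 1824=111.89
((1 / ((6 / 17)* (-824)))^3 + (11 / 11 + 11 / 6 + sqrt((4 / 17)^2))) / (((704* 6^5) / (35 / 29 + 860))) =5831364657872675 / 12079458119659290624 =0.00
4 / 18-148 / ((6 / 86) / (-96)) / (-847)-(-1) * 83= -1198429 / 7623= -157.21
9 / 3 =3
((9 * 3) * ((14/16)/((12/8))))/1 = 63/4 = 15.75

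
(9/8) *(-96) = -108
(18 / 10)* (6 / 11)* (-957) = -4698 / 5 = -939.60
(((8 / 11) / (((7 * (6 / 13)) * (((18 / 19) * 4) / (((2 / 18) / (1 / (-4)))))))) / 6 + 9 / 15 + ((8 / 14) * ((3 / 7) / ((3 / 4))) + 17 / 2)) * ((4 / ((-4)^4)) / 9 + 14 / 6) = 9959044699 / 452656512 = 22.00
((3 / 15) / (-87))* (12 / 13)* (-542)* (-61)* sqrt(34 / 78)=-46.32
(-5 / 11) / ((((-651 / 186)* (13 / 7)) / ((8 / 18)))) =40 / 1287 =0.03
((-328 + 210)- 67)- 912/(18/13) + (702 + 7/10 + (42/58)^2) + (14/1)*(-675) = -241966859/25230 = -9590.44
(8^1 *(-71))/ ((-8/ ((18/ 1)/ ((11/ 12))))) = 1394.18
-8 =-8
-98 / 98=-1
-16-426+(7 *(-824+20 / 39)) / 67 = -1379758 / 2613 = -528.04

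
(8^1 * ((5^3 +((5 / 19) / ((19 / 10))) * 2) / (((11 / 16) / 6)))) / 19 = 34732800 / 75449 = 460.35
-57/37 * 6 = -342/37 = -9.24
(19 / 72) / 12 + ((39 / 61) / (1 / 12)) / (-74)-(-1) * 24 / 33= 13848161 / 21450528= 0.65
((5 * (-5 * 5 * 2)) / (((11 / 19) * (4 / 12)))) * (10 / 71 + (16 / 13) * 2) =-34228500 / 10153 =-3371.27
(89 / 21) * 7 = 89 / 3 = 29.67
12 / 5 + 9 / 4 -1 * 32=-547 / 20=-27.35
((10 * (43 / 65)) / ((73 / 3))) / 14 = 129 / 6643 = 0.02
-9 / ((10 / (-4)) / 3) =54 / 5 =10.80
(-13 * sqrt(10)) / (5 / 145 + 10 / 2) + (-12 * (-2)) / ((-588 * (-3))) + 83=12203 / 147 - 377 * sqrt(10) / 146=74.85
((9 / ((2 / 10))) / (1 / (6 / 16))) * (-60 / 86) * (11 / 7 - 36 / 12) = 10125 / 602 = 16.82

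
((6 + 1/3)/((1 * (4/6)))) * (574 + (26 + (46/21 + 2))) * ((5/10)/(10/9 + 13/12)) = 723216/553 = 1307.80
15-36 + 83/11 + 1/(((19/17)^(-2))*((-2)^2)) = -167117/12716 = -13.14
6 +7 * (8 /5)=86 /5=17.20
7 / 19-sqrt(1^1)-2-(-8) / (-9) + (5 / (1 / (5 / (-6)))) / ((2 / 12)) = -28.52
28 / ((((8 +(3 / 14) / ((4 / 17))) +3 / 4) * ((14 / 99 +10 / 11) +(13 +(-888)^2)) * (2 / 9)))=698544 / 42234380627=0.00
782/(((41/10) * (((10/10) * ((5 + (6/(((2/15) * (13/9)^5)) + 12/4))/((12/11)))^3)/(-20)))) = -13833458497273756714214400/9725675333640806974381079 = -1.42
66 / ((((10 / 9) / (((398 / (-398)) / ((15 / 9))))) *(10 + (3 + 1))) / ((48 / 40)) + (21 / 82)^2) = -35946504 / 11731279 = -3.06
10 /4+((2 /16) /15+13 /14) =2887 /840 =3.44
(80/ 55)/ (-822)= -8/ 4521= -0.00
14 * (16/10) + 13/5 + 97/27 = 772/27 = 28.59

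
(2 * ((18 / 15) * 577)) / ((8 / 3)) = 5193 / 10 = 519.30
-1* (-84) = 84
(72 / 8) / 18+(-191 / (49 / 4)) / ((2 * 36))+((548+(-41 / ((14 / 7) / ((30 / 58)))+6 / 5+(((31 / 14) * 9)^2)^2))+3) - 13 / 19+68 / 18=16750832495051 / 105836080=158271.48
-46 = -46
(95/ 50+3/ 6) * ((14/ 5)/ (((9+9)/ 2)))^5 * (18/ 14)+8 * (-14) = -3826942672/ 34171875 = -111.99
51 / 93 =0.55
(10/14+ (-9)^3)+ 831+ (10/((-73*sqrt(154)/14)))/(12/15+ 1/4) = 102.57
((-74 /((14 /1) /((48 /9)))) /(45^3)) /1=-592 /1913625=-0.00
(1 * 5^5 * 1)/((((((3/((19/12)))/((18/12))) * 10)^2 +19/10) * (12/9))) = 16921875/1165718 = 14.52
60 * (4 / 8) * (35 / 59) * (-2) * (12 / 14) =-1800 / 59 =-30.51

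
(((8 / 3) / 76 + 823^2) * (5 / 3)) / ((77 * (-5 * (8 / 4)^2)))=-733.04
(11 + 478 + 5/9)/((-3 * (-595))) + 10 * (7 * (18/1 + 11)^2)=945750956/16065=58870.27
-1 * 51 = -51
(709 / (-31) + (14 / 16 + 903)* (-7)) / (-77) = 1574799 / 19096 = 82.47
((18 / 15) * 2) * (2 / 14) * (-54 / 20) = -162 / 175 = -0.93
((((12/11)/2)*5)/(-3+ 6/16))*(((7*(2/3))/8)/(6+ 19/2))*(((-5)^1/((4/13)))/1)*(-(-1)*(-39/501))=-8450/170841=-0.05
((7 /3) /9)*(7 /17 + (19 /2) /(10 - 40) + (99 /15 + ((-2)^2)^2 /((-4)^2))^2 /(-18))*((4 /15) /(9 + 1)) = -333487 /15491250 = -0.02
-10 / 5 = -2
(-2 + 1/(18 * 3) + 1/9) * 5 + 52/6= -37/54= -0.69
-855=-855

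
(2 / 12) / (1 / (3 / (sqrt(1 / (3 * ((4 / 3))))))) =1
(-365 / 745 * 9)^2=431649 / 22201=19.44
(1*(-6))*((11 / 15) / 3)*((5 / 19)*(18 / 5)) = -132 / 95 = -1.39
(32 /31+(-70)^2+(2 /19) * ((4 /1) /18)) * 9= 44109.50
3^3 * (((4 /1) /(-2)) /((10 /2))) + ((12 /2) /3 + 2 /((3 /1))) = -122 /15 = -8.13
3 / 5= 0.60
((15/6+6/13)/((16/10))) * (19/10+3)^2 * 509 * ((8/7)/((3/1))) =13443199/1560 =8617.44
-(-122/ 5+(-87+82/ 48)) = 13163/ 120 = 109.69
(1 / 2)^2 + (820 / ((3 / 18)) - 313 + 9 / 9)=18433 / 4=4608.25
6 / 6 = 1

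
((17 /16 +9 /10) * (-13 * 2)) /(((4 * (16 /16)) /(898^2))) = -10286691.02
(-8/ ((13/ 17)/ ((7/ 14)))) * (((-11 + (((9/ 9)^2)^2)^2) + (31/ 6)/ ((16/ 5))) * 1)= 13685/ 312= 43.86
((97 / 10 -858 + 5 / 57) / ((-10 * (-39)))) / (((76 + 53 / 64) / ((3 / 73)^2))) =-0.00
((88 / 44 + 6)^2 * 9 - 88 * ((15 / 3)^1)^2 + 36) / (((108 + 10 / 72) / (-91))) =1336.32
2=2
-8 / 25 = -0.32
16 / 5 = 3.20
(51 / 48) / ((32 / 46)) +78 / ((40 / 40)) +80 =40839 / 256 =159.53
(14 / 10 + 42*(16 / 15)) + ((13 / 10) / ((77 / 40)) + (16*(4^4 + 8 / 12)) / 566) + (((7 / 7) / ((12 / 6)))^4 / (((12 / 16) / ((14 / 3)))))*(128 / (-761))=40345455509 / 746232795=54.07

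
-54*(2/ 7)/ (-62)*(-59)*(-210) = 95580/ 31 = 3083.23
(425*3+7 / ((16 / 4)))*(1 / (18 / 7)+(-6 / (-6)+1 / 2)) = 86819 / 36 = 2411.64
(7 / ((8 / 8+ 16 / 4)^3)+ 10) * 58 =72906 / 125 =583.25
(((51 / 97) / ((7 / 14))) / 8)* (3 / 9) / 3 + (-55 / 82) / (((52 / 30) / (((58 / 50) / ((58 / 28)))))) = -125381 / 620412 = -0.20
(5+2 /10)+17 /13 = 423 /65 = 6.51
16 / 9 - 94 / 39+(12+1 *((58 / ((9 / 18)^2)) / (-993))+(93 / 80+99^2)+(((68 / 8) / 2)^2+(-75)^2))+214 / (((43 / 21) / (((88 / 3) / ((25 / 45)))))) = 20974.57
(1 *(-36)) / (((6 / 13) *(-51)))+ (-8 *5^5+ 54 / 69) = -9774096 / 391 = -24997.69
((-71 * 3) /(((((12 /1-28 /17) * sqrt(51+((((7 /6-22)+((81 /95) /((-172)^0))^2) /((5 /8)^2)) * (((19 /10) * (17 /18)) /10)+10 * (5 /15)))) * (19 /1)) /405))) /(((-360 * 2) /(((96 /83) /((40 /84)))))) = 153983025 * sqrt(20604360741) /100329500568176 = 0.22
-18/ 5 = -3.60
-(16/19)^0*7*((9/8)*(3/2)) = -189/16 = -11.81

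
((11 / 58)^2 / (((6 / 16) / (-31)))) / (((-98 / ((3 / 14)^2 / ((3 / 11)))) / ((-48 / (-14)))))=247566 / 14134687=0.02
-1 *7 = -7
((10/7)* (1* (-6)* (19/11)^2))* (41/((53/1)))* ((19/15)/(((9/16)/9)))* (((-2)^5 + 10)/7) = 35996032/28567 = 1260.06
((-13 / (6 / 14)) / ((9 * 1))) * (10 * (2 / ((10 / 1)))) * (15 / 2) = -455 / 9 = -50.56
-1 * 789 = -789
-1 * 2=-2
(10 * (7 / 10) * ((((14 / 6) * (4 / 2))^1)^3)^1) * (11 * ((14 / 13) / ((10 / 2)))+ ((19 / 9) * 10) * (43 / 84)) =444167164 / 47385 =9373.58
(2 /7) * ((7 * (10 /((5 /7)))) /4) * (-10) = -70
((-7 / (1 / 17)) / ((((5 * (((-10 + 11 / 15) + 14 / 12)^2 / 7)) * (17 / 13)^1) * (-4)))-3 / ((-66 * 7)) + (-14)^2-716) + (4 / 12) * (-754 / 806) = -16281909841 / 31322214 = -519.82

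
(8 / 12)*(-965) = -1930 / 3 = -643.33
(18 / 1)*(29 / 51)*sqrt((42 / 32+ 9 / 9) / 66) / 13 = 29*sqrt(2442) / 9724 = 0.15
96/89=1.08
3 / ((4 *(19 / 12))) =9 / 19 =0.47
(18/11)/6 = 3/11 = 0.27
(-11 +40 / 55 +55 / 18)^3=-2918076589 / 7762392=-375.92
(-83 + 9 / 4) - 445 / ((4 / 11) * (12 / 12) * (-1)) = 1143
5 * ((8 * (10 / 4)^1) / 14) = 7.14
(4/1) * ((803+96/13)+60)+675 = 54035/13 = 4156.54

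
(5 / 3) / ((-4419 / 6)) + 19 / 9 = 9319 / 4419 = 2.11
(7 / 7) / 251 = 1 / 251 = 0.00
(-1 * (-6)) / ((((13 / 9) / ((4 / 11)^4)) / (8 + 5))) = 13824 / 14641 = 0.94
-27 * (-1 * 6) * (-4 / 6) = -108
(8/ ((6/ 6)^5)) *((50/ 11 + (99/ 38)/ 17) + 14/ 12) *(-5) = -2500760/ 10659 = -234.61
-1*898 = -898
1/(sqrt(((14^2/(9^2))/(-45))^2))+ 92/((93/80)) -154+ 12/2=-916199/18228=-50.26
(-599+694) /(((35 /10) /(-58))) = -11020 /7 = -1574.29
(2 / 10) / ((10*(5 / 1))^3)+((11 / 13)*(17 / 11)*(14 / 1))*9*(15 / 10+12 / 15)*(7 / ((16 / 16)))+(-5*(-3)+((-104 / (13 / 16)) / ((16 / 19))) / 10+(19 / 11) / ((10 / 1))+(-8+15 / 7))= 1655966938501 / 625625000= 2646.90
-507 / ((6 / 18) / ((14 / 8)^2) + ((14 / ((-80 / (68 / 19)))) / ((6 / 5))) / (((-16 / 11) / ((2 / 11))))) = -45313632 / 15559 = -2912.37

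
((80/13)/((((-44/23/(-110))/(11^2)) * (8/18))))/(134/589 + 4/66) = 486838539/1456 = 334367.13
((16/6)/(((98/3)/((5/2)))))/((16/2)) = 5/196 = 0.03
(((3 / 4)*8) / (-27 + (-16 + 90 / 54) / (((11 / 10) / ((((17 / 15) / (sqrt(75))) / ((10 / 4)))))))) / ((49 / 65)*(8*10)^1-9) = -38701698750 / 8929924130033 + 564478200*sqrt(3) / 8929924130033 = -0.00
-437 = -437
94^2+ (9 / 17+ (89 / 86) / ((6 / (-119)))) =77333989 / 8772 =8816.00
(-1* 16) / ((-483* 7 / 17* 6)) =136 / 10143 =0.01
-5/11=-0.45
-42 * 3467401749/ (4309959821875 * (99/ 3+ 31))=-72815436729/ 137918714300000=-0.00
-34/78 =-17/39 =-0.44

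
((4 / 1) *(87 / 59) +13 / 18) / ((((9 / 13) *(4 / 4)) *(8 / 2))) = 91403 / 38232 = 2.39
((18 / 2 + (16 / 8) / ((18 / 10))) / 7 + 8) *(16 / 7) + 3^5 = 16669 / 63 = 264.59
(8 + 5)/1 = 13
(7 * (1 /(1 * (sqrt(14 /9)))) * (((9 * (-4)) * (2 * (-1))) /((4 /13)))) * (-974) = -341874 * sqrt(14) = -1279175.38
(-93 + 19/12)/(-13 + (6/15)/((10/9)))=27425/3792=7.23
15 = 15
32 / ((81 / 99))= 352 / 9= 39.11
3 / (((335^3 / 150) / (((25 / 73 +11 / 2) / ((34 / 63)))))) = 483651 / 3732468830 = 0.00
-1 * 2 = -2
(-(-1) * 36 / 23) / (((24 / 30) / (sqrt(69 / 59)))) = 45 * sqrt(4071) / 1357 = 2.12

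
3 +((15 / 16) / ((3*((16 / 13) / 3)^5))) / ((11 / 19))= 9124947033 / 184549376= 49.44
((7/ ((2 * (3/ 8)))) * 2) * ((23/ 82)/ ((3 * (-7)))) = -92/ 369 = -0.25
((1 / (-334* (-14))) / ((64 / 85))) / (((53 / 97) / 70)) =41225 / 1132928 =0.04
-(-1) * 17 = 17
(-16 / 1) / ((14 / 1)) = -8 / 7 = -1.14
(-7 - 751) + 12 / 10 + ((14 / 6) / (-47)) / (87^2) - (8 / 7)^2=-198222847259 / 261471105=-758.11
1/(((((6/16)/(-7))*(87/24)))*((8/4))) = -224/87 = -2.57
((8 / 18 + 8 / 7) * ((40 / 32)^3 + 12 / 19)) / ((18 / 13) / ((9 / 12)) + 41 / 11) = 1605175 / 2180592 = 0.74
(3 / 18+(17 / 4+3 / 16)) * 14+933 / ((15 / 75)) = 113507 / 24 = 4729.46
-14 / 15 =-0.93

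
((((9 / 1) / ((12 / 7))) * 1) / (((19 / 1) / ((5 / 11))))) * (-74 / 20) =-777 / 1672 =-0.46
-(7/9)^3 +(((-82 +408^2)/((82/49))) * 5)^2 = 302839406650079642/1225449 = 247125263189.31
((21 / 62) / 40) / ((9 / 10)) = 7 / 744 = 0.01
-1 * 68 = -68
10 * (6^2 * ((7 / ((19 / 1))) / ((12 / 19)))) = 210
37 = 37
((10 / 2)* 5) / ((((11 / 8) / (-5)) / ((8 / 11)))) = -8000 / 121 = -66.12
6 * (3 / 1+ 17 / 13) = 336 / 13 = 25.85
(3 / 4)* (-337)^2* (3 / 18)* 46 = 2612087 / 4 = 653021.75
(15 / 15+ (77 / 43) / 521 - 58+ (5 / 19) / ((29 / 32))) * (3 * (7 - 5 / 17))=-12599714052 / 11044679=-1140.79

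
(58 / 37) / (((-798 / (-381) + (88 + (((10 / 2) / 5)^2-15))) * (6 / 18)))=0.06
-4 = -4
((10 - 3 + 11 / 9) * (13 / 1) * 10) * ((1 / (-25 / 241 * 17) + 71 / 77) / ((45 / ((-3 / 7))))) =-22353032 / 6185025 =-3.61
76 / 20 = 19 / 5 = 3.80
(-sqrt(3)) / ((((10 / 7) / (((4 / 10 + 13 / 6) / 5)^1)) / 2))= -539* sqrt(3) / 750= -1.24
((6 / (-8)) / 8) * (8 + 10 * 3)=-57 / 16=-3.56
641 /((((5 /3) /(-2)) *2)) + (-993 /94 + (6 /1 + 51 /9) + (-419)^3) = -103720223921 /1410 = -73560442.50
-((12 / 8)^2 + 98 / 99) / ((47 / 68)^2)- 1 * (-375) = 368.22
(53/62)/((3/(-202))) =-5353/93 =-57.56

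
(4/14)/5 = 0.06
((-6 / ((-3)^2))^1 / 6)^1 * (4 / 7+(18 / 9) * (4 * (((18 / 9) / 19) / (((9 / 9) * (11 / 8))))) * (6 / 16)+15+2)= -8681 / 4389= -1.98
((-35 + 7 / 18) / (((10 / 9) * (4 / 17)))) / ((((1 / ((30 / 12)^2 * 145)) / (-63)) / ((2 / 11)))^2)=-110475018871875 / 7744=-14265885701.43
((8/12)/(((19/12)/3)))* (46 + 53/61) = 68616/1159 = 59.20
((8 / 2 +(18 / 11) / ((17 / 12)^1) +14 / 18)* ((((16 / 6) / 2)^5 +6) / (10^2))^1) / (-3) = -145781 / 721710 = -0.20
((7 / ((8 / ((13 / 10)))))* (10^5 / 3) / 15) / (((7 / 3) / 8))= 26000 / 3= 8666.67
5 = 5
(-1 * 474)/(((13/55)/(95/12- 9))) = 4345/2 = 2172.50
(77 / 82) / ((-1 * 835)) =-77 / 68470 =-0.00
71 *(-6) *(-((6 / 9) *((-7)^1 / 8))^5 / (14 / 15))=-30.83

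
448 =448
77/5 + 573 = 2942/5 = 588.40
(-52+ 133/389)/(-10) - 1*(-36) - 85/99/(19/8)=59713747/1463418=40.80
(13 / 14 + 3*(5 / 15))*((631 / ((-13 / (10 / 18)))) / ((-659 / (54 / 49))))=255555 / 2938481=0.09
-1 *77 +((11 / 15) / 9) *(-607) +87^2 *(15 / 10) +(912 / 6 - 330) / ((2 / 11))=2766971 / 270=10248.04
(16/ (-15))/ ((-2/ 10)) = 16/ 3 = 5.33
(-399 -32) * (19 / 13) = -8189 / 13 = -629.92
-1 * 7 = -7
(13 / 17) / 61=0.01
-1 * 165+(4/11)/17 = -30851/187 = -164.98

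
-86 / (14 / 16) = -688 / 7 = -98.29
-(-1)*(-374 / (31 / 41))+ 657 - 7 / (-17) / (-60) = 162.35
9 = 9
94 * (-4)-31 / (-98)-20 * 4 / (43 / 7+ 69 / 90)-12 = -56774243 / 142198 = -399.26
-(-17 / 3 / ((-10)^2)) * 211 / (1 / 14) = 25109 / 150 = 167.39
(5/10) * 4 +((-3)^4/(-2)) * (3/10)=-203/20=-10.15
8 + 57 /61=545 /61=8.93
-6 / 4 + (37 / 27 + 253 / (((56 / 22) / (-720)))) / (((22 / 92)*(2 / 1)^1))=-622161803 / 4158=-149630.06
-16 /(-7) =16 /7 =2.29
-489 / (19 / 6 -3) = -2934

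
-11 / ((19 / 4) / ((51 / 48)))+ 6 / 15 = -783 / 380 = -2.06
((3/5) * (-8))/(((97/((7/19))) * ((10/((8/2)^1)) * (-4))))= 84/46075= 0.00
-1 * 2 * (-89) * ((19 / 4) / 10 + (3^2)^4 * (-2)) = -46712629 / 20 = -2335631.45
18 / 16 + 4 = 41 / 8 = 5.12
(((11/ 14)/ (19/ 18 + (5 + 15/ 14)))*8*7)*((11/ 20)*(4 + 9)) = 99099/ 2245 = 44.14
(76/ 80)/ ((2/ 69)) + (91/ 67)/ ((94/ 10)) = 4146539/ 125960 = 32.92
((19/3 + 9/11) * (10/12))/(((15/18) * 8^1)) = 59/66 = 0.89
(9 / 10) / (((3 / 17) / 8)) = 204 / 5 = 40.80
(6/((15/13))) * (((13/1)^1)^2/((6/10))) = 4394/3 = 1464.67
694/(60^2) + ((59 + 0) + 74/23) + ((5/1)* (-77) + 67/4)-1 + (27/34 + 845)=379316027/703800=538.95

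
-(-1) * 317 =317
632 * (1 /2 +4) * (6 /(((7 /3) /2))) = 102384 /7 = 14626.29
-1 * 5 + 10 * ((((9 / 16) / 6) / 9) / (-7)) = -5.01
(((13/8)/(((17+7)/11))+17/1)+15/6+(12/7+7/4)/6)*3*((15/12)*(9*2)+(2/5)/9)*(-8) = -11356313/1008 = -11266.18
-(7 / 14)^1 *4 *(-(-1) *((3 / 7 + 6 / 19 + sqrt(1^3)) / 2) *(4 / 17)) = -928 / 2261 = -0.41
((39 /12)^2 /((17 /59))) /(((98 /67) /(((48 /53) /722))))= 2004171 /63751156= 0.03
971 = 971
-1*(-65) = 65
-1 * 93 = -93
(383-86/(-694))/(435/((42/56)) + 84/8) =0.65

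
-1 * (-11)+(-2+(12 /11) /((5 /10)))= 123 /11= 11.18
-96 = -96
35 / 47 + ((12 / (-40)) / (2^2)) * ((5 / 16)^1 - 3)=28463 / 30080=0.95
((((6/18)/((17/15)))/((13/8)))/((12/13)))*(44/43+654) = 128.44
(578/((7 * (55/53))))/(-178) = -15317/34265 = -0.45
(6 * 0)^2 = 0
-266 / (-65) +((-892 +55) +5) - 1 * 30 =-55764 / 65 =-857.91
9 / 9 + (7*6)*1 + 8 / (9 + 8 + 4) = 911 / 21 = 43.38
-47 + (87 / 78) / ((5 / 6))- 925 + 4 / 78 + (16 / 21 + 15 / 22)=-9701357 / 10010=-969.17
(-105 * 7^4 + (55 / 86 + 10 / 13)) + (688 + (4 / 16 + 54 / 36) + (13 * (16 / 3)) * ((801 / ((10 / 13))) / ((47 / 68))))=-77221021783 / 525460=-146958.90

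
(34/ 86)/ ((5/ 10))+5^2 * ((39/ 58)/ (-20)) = -497/ 9976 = -0.05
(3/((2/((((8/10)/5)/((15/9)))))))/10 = 9/625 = 0.01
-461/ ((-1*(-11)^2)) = 461/ 121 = 3.81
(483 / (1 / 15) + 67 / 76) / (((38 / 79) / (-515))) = -22404700595 / 2888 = -7757860.32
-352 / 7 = -50.29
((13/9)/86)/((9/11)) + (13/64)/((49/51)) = 2533453/10922688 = 0.23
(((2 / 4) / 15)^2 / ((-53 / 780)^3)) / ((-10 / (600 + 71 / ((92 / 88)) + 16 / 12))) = 811624528 / 3424171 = 237.03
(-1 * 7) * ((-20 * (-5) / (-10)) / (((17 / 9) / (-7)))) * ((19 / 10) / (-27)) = 931 / 51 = 18.25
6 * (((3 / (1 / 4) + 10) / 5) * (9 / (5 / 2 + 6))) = 2376 / 85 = 27.95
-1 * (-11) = 11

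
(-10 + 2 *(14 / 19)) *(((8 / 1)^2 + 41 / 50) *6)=-1575126 / 475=-3316.05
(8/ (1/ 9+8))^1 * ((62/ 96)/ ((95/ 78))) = 3627/ 6935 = 0.52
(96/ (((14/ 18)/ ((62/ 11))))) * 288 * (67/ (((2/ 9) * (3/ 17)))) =26358027264/ 77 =342312042.39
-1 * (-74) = 74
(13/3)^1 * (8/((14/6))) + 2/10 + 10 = 877/35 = 25.06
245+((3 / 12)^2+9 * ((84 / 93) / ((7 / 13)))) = 129039 / 496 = 260.16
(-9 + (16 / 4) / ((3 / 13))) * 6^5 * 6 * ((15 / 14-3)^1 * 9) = -47239200 / 7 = -6748457.14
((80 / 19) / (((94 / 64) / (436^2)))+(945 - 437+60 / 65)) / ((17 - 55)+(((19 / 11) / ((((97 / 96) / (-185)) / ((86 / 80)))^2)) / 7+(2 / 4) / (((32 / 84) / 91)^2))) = 587226774296988672 / 40965167312280341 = 14.33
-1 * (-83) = 83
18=18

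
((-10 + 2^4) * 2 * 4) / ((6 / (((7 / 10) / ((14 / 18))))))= 36 / 5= 7.20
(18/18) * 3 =3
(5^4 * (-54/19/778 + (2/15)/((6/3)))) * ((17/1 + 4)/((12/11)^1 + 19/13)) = 174824650/539543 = 324.02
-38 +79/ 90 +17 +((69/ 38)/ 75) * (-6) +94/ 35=-1052269/ 59850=-17.58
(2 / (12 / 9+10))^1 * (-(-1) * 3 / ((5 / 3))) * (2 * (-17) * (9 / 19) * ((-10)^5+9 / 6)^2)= -9719708402187 / 190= -51156360011.51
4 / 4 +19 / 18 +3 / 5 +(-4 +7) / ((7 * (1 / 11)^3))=361043 / 630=573.08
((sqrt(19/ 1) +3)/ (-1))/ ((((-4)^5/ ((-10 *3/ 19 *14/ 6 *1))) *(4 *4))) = -0.00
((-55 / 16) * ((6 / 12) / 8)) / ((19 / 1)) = -55 / 4864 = -0.01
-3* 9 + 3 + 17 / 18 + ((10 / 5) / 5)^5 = -1296299 / 56250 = -23.05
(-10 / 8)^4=625 / 256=2.44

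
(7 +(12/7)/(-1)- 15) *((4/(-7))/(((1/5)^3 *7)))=34000/343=99.13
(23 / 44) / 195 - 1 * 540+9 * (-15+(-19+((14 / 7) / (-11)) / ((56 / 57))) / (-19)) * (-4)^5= 701032531 / 5460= 128394.24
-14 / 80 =-7 / 40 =-0.18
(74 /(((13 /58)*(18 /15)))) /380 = 1073 /1482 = 0.72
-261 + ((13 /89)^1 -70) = -330.85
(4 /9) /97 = 4 /873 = 0.00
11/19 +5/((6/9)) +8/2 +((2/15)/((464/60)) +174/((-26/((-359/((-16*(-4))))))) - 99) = -49.36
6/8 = 3/4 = 0.75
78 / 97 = 0.80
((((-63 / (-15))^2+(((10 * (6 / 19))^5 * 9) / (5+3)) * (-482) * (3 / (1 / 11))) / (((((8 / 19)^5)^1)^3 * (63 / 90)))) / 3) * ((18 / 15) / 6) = -710923962220414535144650047 / 3078632557772800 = -230921991786.74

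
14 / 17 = 0.82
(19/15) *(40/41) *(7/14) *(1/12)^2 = 0.00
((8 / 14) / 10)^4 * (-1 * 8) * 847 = -15488 / 214375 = -0.07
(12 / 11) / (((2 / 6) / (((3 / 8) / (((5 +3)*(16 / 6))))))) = 0.06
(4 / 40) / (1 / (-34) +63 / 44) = 374 / 5245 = 0.07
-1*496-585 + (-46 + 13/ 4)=-4495/ 4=-1123.75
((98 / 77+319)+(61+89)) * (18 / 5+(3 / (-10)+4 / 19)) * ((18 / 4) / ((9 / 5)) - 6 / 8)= 24152737 / 8360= 2889.08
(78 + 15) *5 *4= 1860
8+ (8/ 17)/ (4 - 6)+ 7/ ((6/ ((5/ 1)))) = 1387/ 102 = 13.60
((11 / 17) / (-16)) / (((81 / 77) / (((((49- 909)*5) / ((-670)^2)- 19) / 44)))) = 3285359 / 197803296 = 0.02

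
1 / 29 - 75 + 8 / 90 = -97714 / 1305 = -74.88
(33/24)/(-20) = -11/160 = -0.07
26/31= 0.84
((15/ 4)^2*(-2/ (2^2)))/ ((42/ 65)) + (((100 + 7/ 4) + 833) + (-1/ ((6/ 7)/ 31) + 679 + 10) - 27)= 2082799/ 1344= 1549.70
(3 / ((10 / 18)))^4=531441 / 625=850.31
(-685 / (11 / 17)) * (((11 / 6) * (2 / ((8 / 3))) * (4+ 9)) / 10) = -30277 / 16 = -1892.31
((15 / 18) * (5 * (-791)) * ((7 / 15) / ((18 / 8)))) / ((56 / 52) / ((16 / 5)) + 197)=-5758480 / 1662363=-3.46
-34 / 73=-0.47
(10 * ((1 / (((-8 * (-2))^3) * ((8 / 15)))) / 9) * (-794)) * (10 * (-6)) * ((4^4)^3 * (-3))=-1219584000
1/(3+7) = 1/10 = 0.10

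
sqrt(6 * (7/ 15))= 1.67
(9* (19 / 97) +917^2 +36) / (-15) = -81569896 / 1455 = -56061.78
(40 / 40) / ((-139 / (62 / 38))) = -31 / 2641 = -0.01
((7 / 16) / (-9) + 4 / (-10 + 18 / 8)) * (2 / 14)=-2521 / 31248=-0.08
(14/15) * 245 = 686/3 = 228.67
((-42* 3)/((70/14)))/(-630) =1/25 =0.04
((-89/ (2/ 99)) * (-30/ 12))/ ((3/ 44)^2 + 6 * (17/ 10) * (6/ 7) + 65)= 746291700/ 4997131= 149.34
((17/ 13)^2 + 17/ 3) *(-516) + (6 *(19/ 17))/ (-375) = -3806.41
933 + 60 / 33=934.82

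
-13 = -13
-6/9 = -2/3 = -0.67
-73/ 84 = -0.87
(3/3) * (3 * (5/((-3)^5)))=-5/81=-0.06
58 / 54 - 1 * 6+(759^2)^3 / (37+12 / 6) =1720652480153453240 / 351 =4902143818101006.38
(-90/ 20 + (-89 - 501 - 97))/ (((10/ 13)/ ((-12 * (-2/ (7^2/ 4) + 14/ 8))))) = 16774407/ 980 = 17116.74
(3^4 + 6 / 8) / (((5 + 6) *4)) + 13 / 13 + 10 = 2263 / 176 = 12.86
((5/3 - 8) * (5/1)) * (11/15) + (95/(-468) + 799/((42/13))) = 733445/3276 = 223.88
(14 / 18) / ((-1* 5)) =-7 / 45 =-0.16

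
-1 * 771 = -771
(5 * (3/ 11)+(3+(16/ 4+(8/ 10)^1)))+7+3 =1054/ 55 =19.16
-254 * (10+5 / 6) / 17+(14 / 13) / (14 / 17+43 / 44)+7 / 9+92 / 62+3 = -4318928051 / 27684891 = -156.00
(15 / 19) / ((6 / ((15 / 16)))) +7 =4331 / 608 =7.12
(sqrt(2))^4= 4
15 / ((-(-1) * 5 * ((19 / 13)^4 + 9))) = 85683 / 387370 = 0.22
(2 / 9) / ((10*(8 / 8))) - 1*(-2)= 91 / 45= 2.02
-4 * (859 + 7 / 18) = -30938 / 9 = -3437.56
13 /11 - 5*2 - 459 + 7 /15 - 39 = -83548 /165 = -506.35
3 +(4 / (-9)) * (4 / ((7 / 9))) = 5 / 7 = 0.71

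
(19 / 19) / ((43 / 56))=56 / 43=1.30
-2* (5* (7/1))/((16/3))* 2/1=-105/4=-26.25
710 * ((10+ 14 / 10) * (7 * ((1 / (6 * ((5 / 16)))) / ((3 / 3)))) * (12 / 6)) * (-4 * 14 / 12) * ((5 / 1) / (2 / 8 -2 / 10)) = -84609280 / 3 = -28203093.33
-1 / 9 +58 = 521 / 9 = 57.89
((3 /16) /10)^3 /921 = 0.00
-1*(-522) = 522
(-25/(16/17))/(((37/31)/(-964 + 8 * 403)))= -7443875/148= -50296.45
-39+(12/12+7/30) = -1133/30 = -37.77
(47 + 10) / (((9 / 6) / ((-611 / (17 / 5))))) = -116090 / 17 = -6828.82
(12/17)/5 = 12/85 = 0.14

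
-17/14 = -1.21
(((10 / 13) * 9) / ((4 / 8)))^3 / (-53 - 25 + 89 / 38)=-1772928 / 50531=-35.09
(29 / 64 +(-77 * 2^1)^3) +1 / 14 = -1636214037 / 448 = -3652263.48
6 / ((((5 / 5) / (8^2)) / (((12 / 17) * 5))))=23040 / 17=1355.29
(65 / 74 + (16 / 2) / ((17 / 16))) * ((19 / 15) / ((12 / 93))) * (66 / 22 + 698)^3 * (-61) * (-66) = 1439973080278703663 / 12580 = 114465268702599.66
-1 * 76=-76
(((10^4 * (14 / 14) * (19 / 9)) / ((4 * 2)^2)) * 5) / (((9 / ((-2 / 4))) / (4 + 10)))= -415625 / 324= -1282.79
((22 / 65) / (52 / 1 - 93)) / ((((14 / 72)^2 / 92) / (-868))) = 325264896 / 18655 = 17435.80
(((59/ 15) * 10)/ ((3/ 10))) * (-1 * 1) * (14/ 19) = -16520/ 171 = -96.61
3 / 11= 0.27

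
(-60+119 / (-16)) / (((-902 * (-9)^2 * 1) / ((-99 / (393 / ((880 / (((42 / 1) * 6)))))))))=-59345 / 73088568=-0.00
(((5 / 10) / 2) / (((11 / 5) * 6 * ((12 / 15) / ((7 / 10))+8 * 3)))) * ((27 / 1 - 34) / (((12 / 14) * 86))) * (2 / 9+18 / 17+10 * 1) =-1480045 / 1834119936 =-0.00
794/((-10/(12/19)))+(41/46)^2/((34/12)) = -85206219/1708670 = -49.87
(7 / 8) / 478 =7 / 3824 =0.00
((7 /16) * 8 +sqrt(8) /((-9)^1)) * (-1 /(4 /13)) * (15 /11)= -1365 /88 +65 * sqrt(2) /66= -14.12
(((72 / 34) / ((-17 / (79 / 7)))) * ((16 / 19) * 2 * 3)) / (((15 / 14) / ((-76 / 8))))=91008 / 1445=62.98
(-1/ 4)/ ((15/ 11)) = -11/ 60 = -0.18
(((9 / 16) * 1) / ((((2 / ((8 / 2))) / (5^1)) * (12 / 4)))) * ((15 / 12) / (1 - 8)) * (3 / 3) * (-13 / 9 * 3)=325 / 224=1.45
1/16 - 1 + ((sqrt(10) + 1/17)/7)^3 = -0.84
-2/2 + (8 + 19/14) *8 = 517/7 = 73.86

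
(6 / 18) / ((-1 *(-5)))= 1 / 15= 0.07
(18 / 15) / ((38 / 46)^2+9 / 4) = 12696 / 31025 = 0.41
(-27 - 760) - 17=-804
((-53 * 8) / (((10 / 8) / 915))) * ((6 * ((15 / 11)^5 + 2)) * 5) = -62524763.00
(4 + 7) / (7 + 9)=11 / 16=0.69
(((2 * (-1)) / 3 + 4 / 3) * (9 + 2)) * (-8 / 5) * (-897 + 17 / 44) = 10520.27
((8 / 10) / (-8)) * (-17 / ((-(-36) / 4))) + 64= 64.19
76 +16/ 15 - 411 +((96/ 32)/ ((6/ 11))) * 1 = -9853/ 30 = -328.43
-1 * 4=-4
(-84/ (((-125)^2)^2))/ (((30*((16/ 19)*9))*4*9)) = -133/ 3164062500000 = -0.00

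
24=24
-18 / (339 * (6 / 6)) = -6 / 113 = -0.05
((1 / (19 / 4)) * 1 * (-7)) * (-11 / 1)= 308 / 19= 16.21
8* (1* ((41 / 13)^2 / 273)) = 13448 / 46137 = 0.29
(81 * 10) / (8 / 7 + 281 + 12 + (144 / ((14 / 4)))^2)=39690 / 97357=0.41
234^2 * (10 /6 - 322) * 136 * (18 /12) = -3578195088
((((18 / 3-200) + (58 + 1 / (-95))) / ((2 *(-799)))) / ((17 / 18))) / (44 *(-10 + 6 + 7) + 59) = 116289 / 246463535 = 0.00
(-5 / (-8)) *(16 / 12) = 5 / 6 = 0.83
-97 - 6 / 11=-1073 / 11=-97.55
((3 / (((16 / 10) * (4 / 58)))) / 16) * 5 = 2175 / 256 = 8.50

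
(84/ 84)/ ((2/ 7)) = 7/ 2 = 3.50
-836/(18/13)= -5434/9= -603.78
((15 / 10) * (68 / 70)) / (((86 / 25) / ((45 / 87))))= 3825 / 17458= 0.22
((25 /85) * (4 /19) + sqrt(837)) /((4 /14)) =70 /323 + 21 * sqrt(93) /2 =101.48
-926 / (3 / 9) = -2778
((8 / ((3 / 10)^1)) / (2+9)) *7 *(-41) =-22960 / 33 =-695.76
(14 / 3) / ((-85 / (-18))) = 84 / 85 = 0.99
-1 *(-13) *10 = 130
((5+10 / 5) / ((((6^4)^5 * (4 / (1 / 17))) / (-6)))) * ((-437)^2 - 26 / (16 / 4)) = -2673475 / 82872924641427456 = -0.00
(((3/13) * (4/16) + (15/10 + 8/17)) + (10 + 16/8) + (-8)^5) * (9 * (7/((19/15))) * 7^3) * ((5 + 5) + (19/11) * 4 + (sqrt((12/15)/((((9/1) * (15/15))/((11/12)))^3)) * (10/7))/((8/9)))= -872820849337605/92378-546226850015 * sqrt(165)/268736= -9474471633.88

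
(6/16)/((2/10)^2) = 75/8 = 9.38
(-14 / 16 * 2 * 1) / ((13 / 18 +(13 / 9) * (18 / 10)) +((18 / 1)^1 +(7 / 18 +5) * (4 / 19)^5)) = -0.08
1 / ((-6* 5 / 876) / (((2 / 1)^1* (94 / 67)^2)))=-2580112 / 22445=-114.95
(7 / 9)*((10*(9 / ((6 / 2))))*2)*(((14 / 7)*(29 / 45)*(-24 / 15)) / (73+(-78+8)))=-12992 / 405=-32.08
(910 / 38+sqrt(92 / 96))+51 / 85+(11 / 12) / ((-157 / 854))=20.54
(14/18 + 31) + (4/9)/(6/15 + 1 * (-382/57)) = 128129/4041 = 31.71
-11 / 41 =-0.27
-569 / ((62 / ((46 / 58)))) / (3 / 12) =-26174 / 899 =-29.11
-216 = -216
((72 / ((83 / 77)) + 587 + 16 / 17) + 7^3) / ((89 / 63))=88691778 / 125579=706.26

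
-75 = -75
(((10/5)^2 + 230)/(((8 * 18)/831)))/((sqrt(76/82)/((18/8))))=97227 * sqrt(1558)/1216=3156.00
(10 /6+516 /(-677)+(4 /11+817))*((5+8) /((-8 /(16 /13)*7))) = -233.79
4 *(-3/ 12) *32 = -32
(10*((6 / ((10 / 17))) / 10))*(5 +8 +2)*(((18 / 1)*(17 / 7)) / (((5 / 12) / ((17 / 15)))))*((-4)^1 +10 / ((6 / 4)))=8489664 / 175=48512.37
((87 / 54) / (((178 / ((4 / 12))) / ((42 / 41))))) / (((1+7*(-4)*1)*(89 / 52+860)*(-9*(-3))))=-5278 / 1072776257001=-0.00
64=64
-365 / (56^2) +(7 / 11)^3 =589833 / 4174016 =0.14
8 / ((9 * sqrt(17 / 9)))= 8 * sqrt(17) / 51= 0.65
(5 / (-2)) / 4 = -5 / 8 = -0.62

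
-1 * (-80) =80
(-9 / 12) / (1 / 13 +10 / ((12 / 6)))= -13 / 88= -0.15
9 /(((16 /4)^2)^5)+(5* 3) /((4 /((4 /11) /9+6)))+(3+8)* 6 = 3067609385 /34603008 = 88.65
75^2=5625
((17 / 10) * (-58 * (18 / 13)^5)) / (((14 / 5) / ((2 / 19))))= -18.86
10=10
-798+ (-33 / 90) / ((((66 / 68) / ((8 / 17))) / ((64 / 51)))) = -1831922 / 2295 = -798.22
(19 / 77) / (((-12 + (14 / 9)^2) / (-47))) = 72333 / 59752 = 1.21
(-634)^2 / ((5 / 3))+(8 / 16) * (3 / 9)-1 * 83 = 7232723 / 30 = 241090.77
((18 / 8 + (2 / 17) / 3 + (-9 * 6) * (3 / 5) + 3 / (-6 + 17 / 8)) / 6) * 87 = -447.83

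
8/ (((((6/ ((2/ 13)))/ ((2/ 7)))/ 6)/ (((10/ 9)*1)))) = 320/ 819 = 0.39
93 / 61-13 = -700 / 61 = -11.48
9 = 9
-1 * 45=-45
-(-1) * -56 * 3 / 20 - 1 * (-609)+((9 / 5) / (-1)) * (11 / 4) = 11913 / 20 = 595.65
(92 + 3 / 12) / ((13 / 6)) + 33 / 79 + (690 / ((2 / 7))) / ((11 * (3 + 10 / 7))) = 64836921 / 700414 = 92.57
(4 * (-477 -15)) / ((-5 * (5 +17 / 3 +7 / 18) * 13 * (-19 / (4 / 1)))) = -141696 / 245765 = -0.58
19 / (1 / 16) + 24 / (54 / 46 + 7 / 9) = 31946 / 101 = 316.30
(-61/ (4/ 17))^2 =1075369/ 16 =67210.56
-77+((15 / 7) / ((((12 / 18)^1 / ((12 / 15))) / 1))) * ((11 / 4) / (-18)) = -2167 / 28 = -77.39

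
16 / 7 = 2.29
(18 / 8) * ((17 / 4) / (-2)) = -153 / 32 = -4.78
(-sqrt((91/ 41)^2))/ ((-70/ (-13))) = -169/ 410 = -0.41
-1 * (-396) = 396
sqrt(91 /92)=sqrt(2093) /46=0.99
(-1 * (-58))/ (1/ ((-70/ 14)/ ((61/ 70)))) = -20300/ 61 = -332.79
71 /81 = 0.88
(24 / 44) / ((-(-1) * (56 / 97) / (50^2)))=181875 / 77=2362.01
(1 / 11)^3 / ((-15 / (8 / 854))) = -4 / 8525055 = -0.00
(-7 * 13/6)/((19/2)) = -1.60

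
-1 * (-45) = 45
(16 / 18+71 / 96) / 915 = 469 / 263520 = 0.00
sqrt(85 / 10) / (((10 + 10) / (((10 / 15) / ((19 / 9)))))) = 3 *sqrt(34) / 380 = 0.05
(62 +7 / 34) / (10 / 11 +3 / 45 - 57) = -348975 / 314296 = -1.11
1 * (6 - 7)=-1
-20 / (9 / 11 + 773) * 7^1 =-55 / 304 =-0.18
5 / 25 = 1 / 5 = 0.20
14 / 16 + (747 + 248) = 7967 / 8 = 995.88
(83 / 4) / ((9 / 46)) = 1909 / 18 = 106.06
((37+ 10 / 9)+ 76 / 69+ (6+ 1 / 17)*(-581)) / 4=-3062378 / 3519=-870.24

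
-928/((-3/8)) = 7424/3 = 2474.67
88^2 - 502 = 7242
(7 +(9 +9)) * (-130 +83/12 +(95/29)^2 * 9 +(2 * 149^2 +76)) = 11215112975/10092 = 1111287.45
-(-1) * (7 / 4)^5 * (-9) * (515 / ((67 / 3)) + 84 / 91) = -3159732807 / 891904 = -3542.68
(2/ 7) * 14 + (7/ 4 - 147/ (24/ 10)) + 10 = -91/ 2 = -45.50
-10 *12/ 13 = -120/ 13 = -9.23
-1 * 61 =-61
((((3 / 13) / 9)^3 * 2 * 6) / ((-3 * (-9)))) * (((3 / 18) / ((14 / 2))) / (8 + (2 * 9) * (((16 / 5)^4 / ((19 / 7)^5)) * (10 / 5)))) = 1547561875 / 291679577417103876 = 0.00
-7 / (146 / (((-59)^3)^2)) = -295263735487 / 146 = -2022354352.65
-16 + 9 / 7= -103 / 7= -14.71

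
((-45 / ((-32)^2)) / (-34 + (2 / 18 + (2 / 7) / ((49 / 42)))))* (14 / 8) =138915 / 60772352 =0.00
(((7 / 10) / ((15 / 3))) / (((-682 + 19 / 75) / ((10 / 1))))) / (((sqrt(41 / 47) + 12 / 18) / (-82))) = -2428020 / 9254711 + 77490 * sqrt(1927) / 9254711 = 0.11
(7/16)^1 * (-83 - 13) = -42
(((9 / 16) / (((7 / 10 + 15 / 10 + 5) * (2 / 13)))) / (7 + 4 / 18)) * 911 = 8199 / 128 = 64.05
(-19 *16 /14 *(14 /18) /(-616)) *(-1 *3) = -19 /231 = -0.08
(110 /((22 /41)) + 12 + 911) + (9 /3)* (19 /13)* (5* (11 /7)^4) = 39380949 /31213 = 1261.68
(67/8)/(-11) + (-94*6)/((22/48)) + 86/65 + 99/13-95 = -7535347/5720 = -1317.37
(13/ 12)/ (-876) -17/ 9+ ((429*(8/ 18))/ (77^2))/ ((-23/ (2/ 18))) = -1.89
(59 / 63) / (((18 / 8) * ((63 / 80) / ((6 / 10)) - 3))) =-3776 / 15309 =-0.25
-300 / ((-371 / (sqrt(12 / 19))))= 600 * sqrt(57) / 7049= 0.64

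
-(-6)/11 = 6/11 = 0.55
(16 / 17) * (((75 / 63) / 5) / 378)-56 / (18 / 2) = -419792 / 67473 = -6.22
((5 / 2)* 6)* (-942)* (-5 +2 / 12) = 68295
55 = 55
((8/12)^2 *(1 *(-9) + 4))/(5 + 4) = -20/81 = -0.25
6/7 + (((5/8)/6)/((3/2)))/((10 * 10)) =8647/10080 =0.86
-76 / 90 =-38 / 45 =-0.84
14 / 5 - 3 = -1 / 5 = -0.20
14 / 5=2.80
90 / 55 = 1.64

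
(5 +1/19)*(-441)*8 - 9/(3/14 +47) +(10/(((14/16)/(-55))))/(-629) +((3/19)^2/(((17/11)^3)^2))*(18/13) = -345678007298546966276/19393013779859083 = -17824.87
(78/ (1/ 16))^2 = 1557504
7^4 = 2401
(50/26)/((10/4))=10/13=0.77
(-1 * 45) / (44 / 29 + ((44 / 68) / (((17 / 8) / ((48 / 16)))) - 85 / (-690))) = -17.62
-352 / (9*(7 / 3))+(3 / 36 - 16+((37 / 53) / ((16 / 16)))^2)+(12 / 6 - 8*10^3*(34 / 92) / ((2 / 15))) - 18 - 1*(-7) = -22215.10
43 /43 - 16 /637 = 621 /637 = 0.97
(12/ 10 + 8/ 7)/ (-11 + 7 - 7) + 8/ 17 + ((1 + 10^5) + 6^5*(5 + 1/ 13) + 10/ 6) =35603242594/ 255255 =139481.08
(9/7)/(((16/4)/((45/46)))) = 405/1288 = 0.31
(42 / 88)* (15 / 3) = 105 / 44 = 2.39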